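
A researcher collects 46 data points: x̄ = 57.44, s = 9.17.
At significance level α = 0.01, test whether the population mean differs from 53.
One-sample t-test:
H₀: μ = 53
H₁: μ ≠ 53
df = n - 1 = 45
t = (x̄ - μ₀) / (s/√n) = (57.44 - 53) / (9.17/√46) = 3.284
p-value = 0.0020

Since p-value < α = 0.01, we reject H₀.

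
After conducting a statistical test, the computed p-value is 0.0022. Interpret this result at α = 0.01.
Since p = 0.0022 < α = 0.01, reject H₀.
There is sufficient evidence to reject the null hypothesis; the result is statistically significant at the 0.01 level.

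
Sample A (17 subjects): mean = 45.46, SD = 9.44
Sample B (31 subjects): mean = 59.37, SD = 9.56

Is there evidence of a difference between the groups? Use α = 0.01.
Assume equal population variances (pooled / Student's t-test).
Student's two-sample t-test (equal variances):
H₀: μ₁ = μ₂
H₁: μ₁ ≠ μ₂
df = n₁ + n₂ - 2 = 46
Pooled variance s_p² = [(n₁-1)s₁² + (n₂-1)s₂²] / (n₁ + n₂ - 2) = [(16)(9.44²) + (30)(9.56²)] / 46 = 90.6006
SE = √(s_p²(1/n₁ + 1/n₂)) = √(90.6006 × (1/17 + 1/31)) = 2.8726
t = (x̄₁ - x̄₂) / SE = (45.46 - 59.37) / 2.8726 = -13.91 / 2.8726 = -4.842
p-value < 0.0001

Since p-value < α = 0.01, we reject H₀.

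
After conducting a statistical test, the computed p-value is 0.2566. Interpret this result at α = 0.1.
Since p = 0.2566 > α = 0.1, fail to reject H₀.
There is insufficient evidence to reject the null hypothesis; the result is not statistically significant at the 0.1 level.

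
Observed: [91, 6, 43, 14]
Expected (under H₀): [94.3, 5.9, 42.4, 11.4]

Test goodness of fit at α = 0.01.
Chi-square goodness of fit test:
H₀: observed counts match expected distribution
H₁: observed counts differ from expected distribution
df = k - 1 = 3
χ² = Σ(O - E)²/E
   = (91 - 94.3)²/94.3 + (6 - 5.9)²/5.9 + (43 - 42.4)²/42.4 + (14 - 11.4)²/11.4
   = 0.115 + 0.002 + 0.008 + 0.593
   = 0.72
p-value = 0.8688

Since p-value > α = 0.01, we fail to reject H₀.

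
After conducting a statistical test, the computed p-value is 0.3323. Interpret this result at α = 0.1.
Since p = 0.3323 > α = 0.1, fail to reject H₀.
There is insufficient evidence to reject the null hypothesis; the result is not statistically significant at the 0.1 level.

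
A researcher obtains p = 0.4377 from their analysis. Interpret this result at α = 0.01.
Since p = 0.4377 > α = 0.01, fail to reject H₀.
There is insufficient evidence to reject the null hypothesis; the result is not statistically significant at the 0.01 level.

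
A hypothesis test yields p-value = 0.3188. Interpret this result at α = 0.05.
Since p = 0.3188 > α = 0.05, fail to reject H₀.
There is insufficient evidence to reject the null hypothesis; the result is not statistically significant at the 0.05 level.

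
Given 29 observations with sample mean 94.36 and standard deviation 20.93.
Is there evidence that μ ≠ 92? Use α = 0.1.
One-sample t-test:
H₀: μ = 92
H₁: μ ≠ 92
df = n - 1 = 28
t = (x̄ - μ₀) / (s/√n) = (94.36 - 92) / (20.93/√29) = 0.607
p-value = 0.5486

Since p-value > α = 0.1, we fail to reject H₀.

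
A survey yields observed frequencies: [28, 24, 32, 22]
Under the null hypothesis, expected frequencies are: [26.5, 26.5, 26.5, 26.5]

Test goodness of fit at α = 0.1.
Chi-square goodness of fit test:
H₀: observed counts match expected distribution
H₁: observed counts differ from expected distribution
df = k - 1 = 3
χ² = Σ(O - E)²/E
   = (28 - 26.5)²/26.5 + (24 - 26.5)²/26.5 + (32 - 26.5)²/26.5 + (22 - 26.5)²/26.5
   = 0.085 + 0.236 + 1.142 + 0.764
   = 2.23
p-value = 0.5268

Since p-value > α = 0.1, we fail to reject H₀.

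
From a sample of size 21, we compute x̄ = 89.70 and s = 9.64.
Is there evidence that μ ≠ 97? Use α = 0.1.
One-sample t-test:
H₀: μ = 97
H₁: μ ≠ 97
df = n - 1 = 20
t = (x̄ - μ₀) / (s/√n) = (89.70 - 97) / (9.64/√21) = -3.470
p-value = 0.0024

Since p-value < α = 0.1, we reject H₀.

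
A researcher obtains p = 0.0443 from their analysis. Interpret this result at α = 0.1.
Since p = 0.0443 < α = 0.1, reject H₀.
There is sufficient evidence to reject the null hypothesis; the result is statistically significant at the 0.1 level.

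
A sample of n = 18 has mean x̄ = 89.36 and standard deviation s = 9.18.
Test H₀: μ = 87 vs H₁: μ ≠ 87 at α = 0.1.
One-sample t-test:
H₀: μ = 87
H₁: μ ≠ 87
df = n - 1 = 17
t = (x̄ - μ₀) / (s/√n) = (89.36 - 87) / (9.18/√18) = 1.091
p-value = 0.2906

Since p-value > α = 0.1, we fail to reject H₀.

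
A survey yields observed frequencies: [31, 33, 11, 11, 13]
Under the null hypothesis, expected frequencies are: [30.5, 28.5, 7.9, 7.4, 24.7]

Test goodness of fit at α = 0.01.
Chi-square goodness of fit test:
H₀: observed counts match expected distribution
H₁: observed counts differ from expected distribution
df = k - 1 = 4
χ² = Σ(O - E)²/E
   = (31 - 30.5)²/30.5 + (33 - 28.5)²/28.5 + (11 - 7.9)²/7.9 + (11 - 7.4)²/7.4 + (13 - 24.7)²/24.7
   = 0.008 + 0.711 + 1.216 + 1.751 + 5.542
   = 9.23
p-value = 0.0556

Since p-value > α = 0.01, we fail to reject H₀.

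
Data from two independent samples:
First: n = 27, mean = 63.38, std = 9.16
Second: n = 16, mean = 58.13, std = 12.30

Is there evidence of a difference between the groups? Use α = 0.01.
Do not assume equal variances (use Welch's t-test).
Welch's two-sample t-test:
H₀: μ₁ = μ₂
H₁: μ₁ ≠ μ₂
s₁²/n₁ = 9.16²/27 = 3.1076,  s₂²/n₂ = 12.30²/16 = 9.4556
SE = √(s₁²/n₁ + s₂²/n₂) = √(3.1076 + 9.4556) = 3.5445
df (Welch-Satterthwaite) = (s₁²/n₁ + s₂²/n₂)² / [(s₁²/n₁)²/(n₁-1) + (s₂²/n₂)²/(n₂-1)] ≈ 24.93
t = (x̄₁ - x̄₂) / SE = (63.38 - 58.13) / 3.5445 = 5.25 / 3.5445 = 1.481
p-value = 0.1511

Since p-value > α = 0.01, we fail to reject H₀.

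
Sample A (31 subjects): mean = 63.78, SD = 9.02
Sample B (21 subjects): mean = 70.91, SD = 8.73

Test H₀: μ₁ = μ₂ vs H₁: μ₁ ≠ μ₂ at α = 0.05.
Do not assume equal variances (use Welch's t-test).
Welch's two-sample t-test:
H₀: μ₁ = μ₂
H₁: μ₁ ≠ μ₂
s₁²/n₁ = 9.02²/31 = 2.6245,  s₂²/n₂ = 8.73²/21 = 3.6292
SE = √(s₁²/n₁ + s₂²/n₂) = √(2.6245 + 3.6292) = 2.5007
df (Welch-Satterthwaite) = (s₁²/n₁ + s₂²/n₂)² / [(s₁²/n₁)²/(n₁-1) + (s₂²/n₂)²/(n₂-1)] ≈ 44.03
t = (x̄₁ - x̄₂) / SE = (63.78 - 70.91) / 2.5007 = -7.13 / 2.5007 = -2.851
p-value = 0.0066

Since p-value < α = 0.05, we reject H₀.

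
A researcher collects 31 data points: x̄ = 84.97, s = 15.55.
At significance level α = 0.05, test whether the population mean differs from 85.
One-sample t-test:
H₀: μ = 85
H₁: μ ≠ 85
df = n - 1 = 30
t = (x̄ - μ₀) / (s/√n) = (84.97 - 85) / (15.55/√31) = -0.011
p-value = 0.9915

Since p-value > α = 0.05, we fail to reject H₀.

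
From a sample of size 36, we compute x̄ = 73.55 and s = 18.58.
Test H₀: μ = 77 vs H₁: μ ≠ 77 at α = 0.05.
One-sample t-test:
H₀: μ = 77
H₁: μ ≠ 77
df = n - 1 = 35
t = (x̄ - μ₀) / (s/√n) = (73.55 - 77) / (18.58/√36) = -1.114
p-value = 0.2728

Since p-value > α = 0.05, we fail to reject H₀.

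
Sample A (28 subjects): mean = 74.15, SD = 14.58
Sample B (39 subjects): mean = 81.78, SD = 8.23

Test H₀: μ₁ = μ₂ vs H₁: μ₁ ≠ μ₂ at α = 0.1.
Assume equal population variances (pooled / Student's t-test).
Student's two-sample t-test (equal variances):
H₀: μ₁ = μ₂
H₁: μ₁ ≠ μ₂
df = n₁ + n₂ - 2 = 65
Pooled variance s_p² = [(n₁-1)s₁² + (n₂-1)s₂²] / (n₁ + n₂ - 2) = [(27)(14.58²) + (38)(8.23²)] / 65 = 127.8987
SE = √(s_p²(1/n₁ + 1/n₂)) = √(127.8987 × (1/28 + 1/39)) = 2.8013
t = (x̄₁ - x̄₂) / SE = (74.15 - 81.78) / 2.8013 = -7.63 / 2.8013 = -2.724
p-value = 0.0083

Since p-value < α = 0.1, we reject H₀.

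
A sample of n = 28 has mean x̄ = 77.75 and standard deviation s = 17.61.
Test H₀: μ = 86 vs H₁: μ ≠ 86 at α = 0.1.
One-sample t-test:
H₀: μ = 86
H₁: μ ≠ 86
df = n - 1 = 27
t = (x̄ - μ₀) / (s/√n) = (77.75 - 86) / (17.61/√28) = -2.479
p-value = 0.0197

Since p-value < α = 0.1, we reject H₀.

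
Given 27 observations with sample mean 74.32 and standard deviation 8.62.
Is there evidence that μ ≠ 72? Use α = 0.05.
One-sample t-test:
H₀: μ = 72
H₁: μ ≠ 72
df = n - 1 = 26
t = (x̄ - μ₀) / (s/√n) = (74.32 - 72) / (8.62/√27) = 1.399
p-value = 0.1738

Since p-value > α = 0.05, we fail to reject H₀.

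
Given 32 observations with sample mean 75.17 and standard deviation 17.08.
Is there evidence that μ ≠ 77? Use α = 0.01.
One-sample t-test:
H₀: μ = 77
H₁: μ ≠ 77
df = n - 1 = 31
t = (x̄ - μ₀) / (s/√n) = (75.17 - 77) / (17.08/√32) = -0.606
p-value = 0.5489

Since p-value > α = 0.01, we fail to reject H₀.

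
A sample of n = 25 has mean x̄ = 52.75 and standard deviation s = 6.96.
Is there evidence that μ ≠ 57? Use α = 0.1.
One-sample t-test:
H₀: μ = 57
H₁: μ ≠ 57
df = n - 1 = 24
t = (x̄ - μ₀) / (s/√n) = (52.75 - 57) / (6.96/√25) = -3.053
p-value = 0.0055

Since p-value < α = 0.1, we reject H₀.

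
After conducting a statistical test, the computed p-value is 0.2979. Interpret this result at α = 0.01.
Since p = 0.2979 > α = 0.01, fail to reject H₀.
There is insufficient evidence to reject the null hypothesis; the result is not statistically significant at the 0.01 level.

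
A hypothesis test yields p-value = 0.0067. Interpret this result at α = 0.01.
Since p = 0.0067 < α = 0.01, reject H₀.
There is sufficient evidence to reject the null hypothesis; the result is statistically significant at the 0.01 level.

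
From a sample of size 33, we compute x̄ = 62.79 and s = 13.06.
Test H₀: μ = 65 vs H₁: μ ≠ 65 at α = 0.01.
One-sample t-test:
H₀: μ = 65
H₁: μ ≠ 65
df = n - 1 = 32
t = (x̄ - μ₀) / (s/√n) = (62.79 - 65) / (13.06/√33) = -0.972
p-value = 0.3383

Since p-value > α = 0.01, we fail to reject H₀.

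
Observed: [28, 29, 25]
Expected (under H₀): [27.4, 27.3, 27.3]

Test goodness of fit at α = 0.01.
Chi-square goodness of fit test:
H₀: observed counts match expected distribution
H₁: observed counts differ from expected distribution
df = k - 1 = 2
χ² = Σ(O - E)²/E
   = (28 - 27.4)²/27.4 + (29 - 27.3)²/27.3 + (25 - 27.3)²/27.3
   = 0.013 + 0.106 + 0.194
   = 0.31
p-value = 0.8552

Since p-value > α = 0.01, we fail to reject H₀.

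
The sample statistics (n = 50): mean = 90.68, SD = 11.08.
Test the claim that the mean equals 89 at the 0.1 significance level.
One-sample t-test:
H₀: μ = 89
H₁: μ ≠ 89
df = n - 1 = 49
t = (x̄ - μ₀) / (s/√n) = (90.68 - 89) / (11.08/√50) = 1.072
p-value = 0.2889

Since p-value > α = 0.1, we fail to reject H₀.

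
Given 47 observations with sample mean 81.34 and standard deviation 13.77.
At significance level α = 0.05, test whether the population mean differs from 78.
One-sample t-test:
H₀: μ = 78
H₁: μ ≠ 78
df = n - 1 = 46
t = (x̄ - μ₀) / (s/√n) = (81.34 - 78) / (13.77/√47) = 1.663
p-value = 0.1031

Since p-value > α = 0.05, we fail to reject H₀.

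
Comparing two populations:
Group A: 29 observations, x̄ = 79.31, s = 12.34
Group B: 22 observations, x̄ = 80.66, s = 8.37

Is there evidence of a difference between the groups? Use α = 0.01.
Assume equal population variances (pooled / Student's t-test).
Student's two-sample t-test (equal variances):
H₀: μ₁ = μ₂
H₁: μ₁ ≠ μ₂
df = n₁ + n₂ - 2 = 49
Pooled variance s_p² = [(n₁-1)s₁² + (n₂-1)s₂²] / (n₁ + n₂ - 2) = [(28)(12.34²) + (21)(8.37²)] / 49 = 117.0390
SE = √(s_p²(1/n₁ + 1/n₂)) = √(117.0390 × (1/29 + 1/22)) = 3.0587
t = (x̄₁ - x̄₂) / SE = (79.31 - 80.66) / 3.0587 = -1.35 / 3.0587 = -0.441
p-value = 0.6609

Since p-value > α = 0.01, we fail to reject H₀.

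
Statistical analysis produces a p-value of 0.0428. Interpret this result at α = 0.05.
Since p = 0.0428 < α = 0.05, reject H₀.
There is sufficient evidence to reject the null hypothesis; the result is statistically significant at the 0.05 level.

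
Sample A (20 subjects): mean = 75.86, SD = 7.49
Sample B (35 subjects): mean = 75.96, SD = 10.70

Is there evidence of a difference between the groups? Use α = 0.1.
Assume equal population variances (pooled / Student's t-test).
Student's two-sample t-test (equal variances):
H₀: μ₁ = μ₂
H₁: μ₁ ≠ μ₂
df = n₁ + n₂ - 2 = 53
Pooled variance s_p² = [(n₁-1)s₁² + (n₂-1)s₂²] / (n₁ + n₂ - 2) = [(19)(7.49²) + (34)(10.70²)] / 53 = 93.5578
SE = √(s_p²(1/n₁ + 1/n₂)) = √(93.5578 × (1/20 + 1/35)) = 2.7113
t = (x̄₁ - x̄₂) / SE = (75.86 - 75.96) / 2.7113 = -0.10 / 2.7113 = -0.037
p-value = 0.9707

Since p-value > α = 0.1, we fail to reject H₀.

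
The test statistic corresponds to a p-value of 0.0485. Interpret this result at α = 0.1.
Since p = 0.0485 < α = 0.1, reject H₀.
There is sufficient evidence to reject the null hypothesis; the result is statistically significant at the 0.1 level.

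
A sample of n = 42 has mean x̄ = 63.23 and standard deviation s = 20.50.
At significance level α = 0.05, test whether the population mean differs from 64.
One-sample t-test:
H₀: μ = 64
H₁: μ ≠ 64
df = n - 1 = 41
t = (x̄ - μ₀) / (s/√n) = (63.23 - 64) / (20.50/√42) = -0.243
p-value = 0.8089

Since p-value > α = 0.05, we fail to reject H₀.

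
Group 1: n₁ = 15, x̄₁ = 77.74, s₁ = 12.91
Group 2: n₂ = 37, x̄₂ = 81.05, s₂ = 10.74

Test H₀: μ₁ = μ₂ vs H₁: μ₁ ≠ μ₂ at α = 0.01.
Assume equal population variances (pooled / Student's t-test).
Student's two-sample t-test (equal variances):
H₀: μ₁ = μ₂
H₁: μ₁ ≠ μ₂
df = n₁ + n₂ - 2 = 50
Pooled variance s_p² = [(n₁-1)s₁² + (n₂-1)s₂²] / (n₁ + n₂ - 2) = [(14)(12.91²) + (36)(10.74²)] / 50 = 129.7173
SE = √(s_p²(1/n₁ + 1/n₂)) = √(129.7173 × (1/15 + 1/37)) = 3.4862
t = (x̄₁ - x̄₂) / SE = (77.74 - 81.05) / 3.4862 = -3.31 / 3.4862 = -0.949
p-value = 0.3470

Since p-value > α = 0.01, we fail to reject H₀.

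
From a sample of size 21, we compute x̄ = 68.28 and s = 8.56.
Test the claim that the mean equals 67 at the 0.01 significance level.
One-sample t-test:
H₀: μ = 67
H₁: μ ≠ 67
df = n - 1 = 20
t = (x̄ - μ₀) / (s/√n) = (68.28 - 67) / (8.56/√21) = 0.685
p-value = 0.5011

Since p-value > α = 0.01, we fail to reject H₀.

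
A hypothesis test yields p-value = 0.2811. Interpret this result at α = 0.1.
Since p = 0.2811 > α = 0.1, fail to reject H₀.
There is insufficient evidence to reject the null hypothesis; the result is not statistically significant at the 0.1 level.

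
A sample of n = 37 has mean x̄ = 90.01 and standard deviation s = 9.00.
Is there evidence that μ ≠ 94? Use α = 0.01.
One-sample t-test:
H₀: μ = 94
H₁: μ ≠ 94
df = n - 1 = 36
t = (x̄ - μ₀) / (s/√n) = (90.01 - 94) / (9.00/√37) = -2.697
p-value = 0.0106

Since p-value > α = 0.01, we fail to reject H₀.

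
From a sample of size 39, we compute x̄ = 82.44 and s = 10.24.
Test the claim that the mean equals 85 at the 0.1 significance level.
One-sample t-test:
H₀: μ = 85
H₁: μ ≠ 85
df = n - 1 = 38
t = (x̄ - μ₀) / (s/√n) = (82.44 - 85) / (10.24/√39) = -1.561
p-value = 0.1268

Since p-value > α = 0.1, we fail to reject H₀.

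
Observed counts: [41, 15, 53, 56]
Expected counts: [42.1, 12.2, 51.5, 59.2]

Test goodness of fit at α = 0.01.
Chi-square goodness of fit test:
H₀: observed counts match expected distribution
H₁: observed counts differ from expected distribution
df = k - 1 = 3
χ² = Σ(O - E)²/E
   = (41 - 42.1)²/42.1 + (15 - 12.2)²/12.2 + (53 - 51.5)²/51.5 + (56 - 59.2)²/59.2
   = 0.029 + 0.643 + 0.044 + 0.173
   = 0.89
p-value = 0.8283

Since p-value > α = 0.01, we fail to reject H₀.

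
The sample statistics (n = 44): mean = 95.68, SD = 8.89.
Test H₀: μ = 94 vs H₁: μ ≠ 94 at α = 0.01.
One-sample t-test:
H₀: μ = 94
H₁: μ ≠ 94
df = n - 1 = 43
t = (x̄ - μ₀) / (s/√n) = (95.68 - 94) / (8.89/√44) = 1.254
p-value = 0.2168

Since p-value > α = 0.01, we fail to reject H₀.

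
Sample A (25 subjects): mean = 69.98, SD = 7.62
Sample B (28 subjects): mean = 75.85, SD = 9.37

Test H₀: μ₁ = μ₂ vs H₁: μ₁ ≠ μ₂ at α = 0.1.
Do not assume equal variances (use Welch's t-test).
Welch's two-sample t-test:
H₀: μ₁ = μ₂
H₁: μ₁ ≠ μ₂
s₁²/n₁ = 7.62²/25 = 2.3226,  s₂²/n₂ = 9.37²/28 = 3.1356
SE = √(s₁²/n₁ + s₂²/n₂) = √(2.3226 + 3.1356) = 2.3363
df (Welch-Satterthwaite) = (s₁²/n₁ + s₂²/n₂)² / [(s₁²/n₁)²/(n₁-1) + (s₂²/n₂)²/(n₂-1)] ≈ 50.59
t = (x̄₁ - x̄₂) / SE = (69.98 - 75.85) / 2.3363 = -5.87 / 2.3363 = -2.513
p-value = 0.0152

Since p-value < α = 0.1, we reject H₀.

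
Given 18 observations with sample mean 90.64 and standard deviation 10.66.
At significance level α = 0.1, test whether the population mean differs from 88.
One-sample t-test:
H₀: μ = 88
H₁: μ ≠ 88
df = n - 1 = 17
t = (x̄ - μ₀) / (s/√n) = (90.64 - 88) / (10.66/√18) = 1.051
p-value = 0.3081

Since p-value > α = 0.1, we fail to reject H₀.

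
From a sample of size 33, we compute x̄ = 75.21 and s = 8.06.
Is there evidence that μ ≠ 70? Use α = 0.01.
One-sample t-test:
H₀: μ = 70
H₁: μ ≠ 70
df = n - 1 = 32
t = (x̄ - μ₀) / (s/√n) = (75.21 - 70) / (8.06/√33) = 3.713
p-value = 0.0008

Since p-value < α = 0.01, we reject H₀.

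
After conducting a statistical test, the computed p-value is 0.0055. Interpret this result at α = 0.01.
Since p = 0.0055 < α = 0.01, reject H₀.
There is sufficient evidence to reject the null hypothesis; the result is statistically significant at the 0.01 level.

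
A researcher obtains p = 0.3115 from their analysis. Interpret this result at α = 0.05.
Since p = 0.3115 > α = 0.05, fail to reject H₀.
There is insufficient evidence to reject the null hypothesis; the result is not statistically significant at the 0.05 level.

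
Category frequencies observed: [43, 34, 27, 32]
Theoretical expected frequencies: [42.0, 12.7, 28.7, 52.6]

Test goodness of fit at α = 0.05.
Chi-square goodness of fit test:
H₀: observed counts match expected distribution
H₁: observed counts differ from expected distribution
df = k - 1 = 3
χ² = Σ(O - E)²/E
   = (43 - 42.0)²/42.0 + (34 - 12.7)²/12.7 + (27 - 28.7)²/28.7 + (32 - 52.6)²/52.6
   = 0.024 + 35.724 + 0.101 + 8.068
   = 43.92
p-value < 0.0001

Since p-value < α = 0.05, we reject H₀.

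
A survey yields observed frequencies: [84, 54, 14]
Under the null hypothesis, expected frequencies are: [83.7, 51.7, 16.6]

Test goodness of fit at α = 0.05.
Chi-square goodness of fit test:
H₀: observed counts match expected distribution
H₁: observed counts differ from expected distribution
df = k - 1 = 2
χ² = Σ(O - E)²/E
   = (84 - 83.7)²/83.7 + (54 - 51.7)²/51.7 + (14 - 16.6)²/16.6
   = 0.001 + 0.102 + 0.407
   = 0.51
p-value = 0.7747

Since p-value > α = 0.05, we fail to reject H₀.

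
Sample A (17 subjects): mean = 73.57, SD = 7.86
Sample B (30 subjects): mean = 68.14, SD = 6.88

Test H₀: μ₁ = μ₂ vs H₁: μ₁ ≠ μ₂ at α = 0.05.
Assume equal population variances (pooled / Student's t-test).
Student's two-sample t-test (equal variances):
H₀: μ₁ = μ₂
H₁: μ₁ ≠ μ₂
df = n₁ + n₂ - 2 = 45
Pooled variance s_p² = [(n₁-1)s₁² + (n₂-1)s₂²] / (n₁ + n₂ - 2) = [(16)(7.86²) + (29)(6.88²)] / 45 = 52.4705
SE = √(s_p²(1/n₁ + 1/n₂)) = √(52.4705 × (1/17 + 1/30)) = 2.1990
t = (x̄₁ - x̄₂) / SE = (73.57 - 68.14) / 2.1990 = 5.43 / 2.1990 = 2.469
p-value = 0.0174

Since p-value < α = 0.05, we reject H₀.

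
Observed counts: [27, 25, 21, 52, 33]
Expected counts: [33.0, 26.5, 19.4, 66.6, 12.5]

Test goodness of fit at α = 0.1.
Chi-square goodness of fit test:
H₀: observed counts match expected distribution
H₁: observed counts differ from expected distribution
df = k - 1 = 4
χ² = Σ(O - E)²/E
   = (27 - 33.0)²/33.0 + (25 - 26.5)²/26.5 + (21 - 19.4)²/19.4 + (52 - 66.6)²/66.6 + (33 - 12.5)²/12.5
   = 1.091 + 0.085 + 0.132 + 3.201 + 33.620
   = 38.13
p-value < 0.0001

Since p-value < α = 0.1, we reject H₀.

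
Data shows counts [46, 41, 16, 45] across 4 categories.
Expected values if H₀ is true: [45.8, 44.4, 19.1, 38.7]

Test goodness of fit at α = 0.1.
Chi-square goodness of fit test:
H₀: observed counts match expected distribution
H₁: observed counts differ from expected distribution
df = k - 1 = 3
χ² = Σ(O - E)²/E
   = (46 - 45.8)²/45.8 + (41 - 44.4)²/44.4 + (16 - 19.1)²/19.1 + (45 - 38.7)²/38.7
   = 0.001 + 0.260 + 0.503 + 1.026
   = 1.79
p-value = 0.6171

Since p-value > α = 0.1, we fail to reject H₀.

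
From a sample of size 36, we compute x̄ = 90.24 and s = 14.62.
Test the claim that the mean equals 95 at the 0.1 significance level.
One-sample t-test:
H₀: μ = 95
H₁: μ ≠ 95
df = n - 1 = 35
t = (x̄ - μ₀) / (s/√n) = (90.24 - 95) / (14.62/√36) = -1.953
p-value = 0.0588

Since p-value < α = 0.1, we reject H₀.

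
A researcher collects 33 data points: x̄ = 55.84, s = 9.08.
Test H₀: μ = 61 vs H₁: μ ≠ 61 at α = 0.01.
One-sample t-test:
H₀: μ = 61
H₁: μ ≠ 61
df = n - 1 = 32
t = (x̄ - μ₀) / (s/√n) = (55.84 - 61) / (9.08/√33) = -3.265
p-value = 0.0026

Since p-value < α = 0.01, we reject H₀.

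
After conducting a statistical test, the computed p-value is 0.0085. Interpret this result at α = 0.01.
Since p = 0.0085 < α = 0.01, reject H₀.
There is sufficient evidence to reject the null hypothesis; the result is statistically significant at the 0.01 level.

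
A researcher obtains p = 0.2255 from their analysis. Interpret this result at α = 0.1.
Since p = 0.2255 > α = 0.1, fail to reject H₀.
There is insufficient evidence to reject the null hypothesis; the result is not statistically significant at the 0.1 level.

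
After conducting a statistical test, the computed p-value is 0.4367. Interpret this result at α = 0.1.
Since p = 0.4367 > α = 0.1, fail to reject H₀.
There is insufficient evidence to reject the null hypothesis; the result is not statistically significant at the 0.1 level.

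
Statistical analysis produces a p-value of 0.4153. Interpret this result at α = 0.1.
Since p = 0.4153 > α = 0.1, fail to reject H₀.
There is insufficient evidence to reject the null hypothesis; the result is not statistically significant at the 0.1 level.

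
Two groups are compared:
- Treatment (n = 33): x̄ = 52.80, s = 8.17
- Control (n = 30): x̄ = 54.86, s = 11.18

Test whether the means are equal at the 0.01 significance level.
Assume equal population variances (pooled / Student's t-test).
Student's two-sample t-test (equal variances):
H₀: μ₁ = μ₂
H₁: μ₁ ≠ μ₂
df = n₁ + n₂ - 2 = 61
Pooled variance s_p² = [(n₁-1)s₁² + (n₂-1)s₂²] / (n₁ + n₂ - 2) = [(32)(8.17²) + (29)(11.18²)] / 61 = 94.4384
SE = √(s_p²(1/n₁ + 1/n₂)) = √(94.4384 × (1/33 + 1/30)) = 2.4515
t = (x̄₁ - x̄₂) / SE = (52.80 - 54.86) / 2.4515 = -2.06 / 2.4515 = -0.840
p-value = 0.4040

Since p-value > α = 0.01, we fail to reject H₀.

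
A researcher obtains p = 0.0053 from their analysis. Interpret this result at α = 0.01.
Since p = 0.0053 < α = 0.01, reject H₀.
There is sufficient evidence to reject the null hypothesis; the result is statistically significant at the 0.01 level.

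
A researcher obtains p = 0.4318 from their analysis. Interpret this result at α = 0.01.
Since p = 0.4318 > α = 0.01, fail to reject H₀.
There is insufficient evidence to reject the null hypothesis; the result is not statistically significant at the 0.01 level.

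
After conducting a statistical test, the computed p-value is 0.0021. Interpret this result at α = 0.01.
Since p = 0.0021 < α = 0.01, reject H₀.
There is sufficient evidence to reject the null hypothesis; the result is statistically significant at the 0.01 level.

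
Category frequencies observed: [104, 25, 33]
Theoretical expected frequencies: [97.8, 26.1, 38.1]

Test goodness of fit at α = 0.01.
Chi-square goodness of fit test:
H₀: observed counts match expected distribution
H₁: observed counts differ from expected distribution
df = k - 1 = 2
χ² = Σ(O - E)²/E
   = (104 - 97.8)²/97.8 + (25 - 26.1)²/26.1 + (33 - 38.1)²/38.1
   = 0.393 + 0.046 + 0.683
   = 1.12
p-value = 0.5706

Since p-value > α = 0.01, we fail to reject H₀.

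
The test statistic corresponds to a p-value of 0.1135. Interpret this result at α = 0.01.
Since p = 0.1135 > α = 0.01, fail to reject H₀.
There is insufficient evidence to reject the null hypothesis; the result is not statistically significant at the 0.01 level.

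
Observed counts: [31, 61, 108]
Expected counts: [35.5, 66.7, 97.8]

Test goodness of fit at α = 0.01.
Chi-square goodness of fit test:
H₀: observed counts match expected distribution
H₁: observed counts differ from expected distribution
df = k - 1 = 2
χ² = Σ(O - E)²/E
   = (31 - 35.5)²/35.5 + (61 - 66.7)²/66.7 + (108 - 97.8)²/97.8
   = 0.570 + 0.487 + 1.064
   = 2.12
p-value = 0.3462

Since p-value > α = 0.01, we fail to reject H₀.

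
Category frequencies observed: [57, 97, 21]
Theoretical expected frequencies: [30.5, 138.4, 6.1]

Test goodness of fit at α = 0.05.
Chi-square goodness of fit test:
H₀: observed counts match expected distribution
H₁: observed counts differ from expected distribution
df = k - 1 = 2
χ² = Σ(O - E)²/E
   = (57 - 30.5)²/30.5 + (97 - 138.4)²/138.4 + (21 - 6.1)²/6.1
   = 23.025 + 12.384 + 36.395
   = 71.80
p-value < 0.0001

Since p-value < α = 0.05, we reject H₀.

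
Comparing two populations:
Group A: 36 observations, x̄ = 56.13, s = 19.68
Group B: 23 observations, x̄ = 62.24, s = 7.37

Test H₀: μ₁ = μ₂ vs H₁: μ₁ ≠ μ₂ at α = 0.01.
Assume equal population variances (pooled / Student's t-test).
Student's two-sample t-test (equal variances):
H₀: μ₁ = μ₂
H₁: μ₁ ≠ μ₂
df = n₁ + n₂ - 2 = 57
Pooled variance s_p² = [(n₁-1)s₁² + (n₂-1)s₂²] / (n₁ + n₂ - 2) = [(35)(19.68²) + (22)(7.37²)] / 57 = 258.7817
SE = √(s_p²(1/n₁ + 1/n₂)) = √(258.7817 × (1/36 + 1/23)) = 4.2942
t = (x̄₁ - x̄₂) / SE = (56.13 - 62.24) / 4.2942 = -6.11 / 4.2942 = -1.423
p-value = 0.1602

Since p-value > α = 0.01, we fail to reject H₀.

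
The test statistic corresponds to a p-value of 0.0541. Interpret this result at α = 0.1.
Since p = 0.0541 < α = 0.1, reject H₀.
There is sufficient evidence to reject the null hypothesis; the result is statistically significant at the 0.1 level.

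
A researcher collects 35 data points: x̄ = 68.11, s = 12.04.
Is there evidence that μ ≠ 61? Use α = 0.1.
One-sample t-test:
H₀: μ = 61
H₁: μ ≠ 61
df = n - 1 = 34
t = (x̄ - μ₀) / (s/√n) = (68.11 - 61) / (12.04/√35) = 3.494
p-value = 0.0013

Since p-value < α = 0.1, we reject H₀.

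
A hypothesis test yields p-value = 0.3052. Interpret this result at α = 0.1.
Since p = 0.3052 > α = 0.1, fail to reject H₀.
There is insufficient evidence to reject the null hypothesis; the result is not statistically significant at the 0.1 level.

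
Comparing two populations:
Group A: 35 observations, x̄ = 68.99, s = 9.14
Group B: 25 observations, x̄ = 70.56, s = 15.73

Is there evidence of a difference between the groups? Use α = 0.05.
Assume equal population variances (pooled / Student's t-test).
Student's two-sample t-test (equal variances):
H₀: μ₁ = μ₂
H₁: μ₁ ≠ μ₂
df = n₁ + n₂ - 2 = 58
Pooled variance s_p² = [(n₁-1)s₁² + (n₂-1)s₂²] / (n₁ + n₂ - 2) = [(34)(9.14²) + (24)(15.73²)] / 58 = 151.3575
SE = √(s_p²(1/n₁ + 1/n₂)) = √(151.3575 × (1/35 + 1/25)) = 3.2216
t = (x̄₁ - x̄₂) / SE = (68.99 - 70.56) / 3.2216 = -1.57 / 3.2216 = -0.487
p-value = 0.6279

Since p-value > α = 0.05, we fail to reject H₀.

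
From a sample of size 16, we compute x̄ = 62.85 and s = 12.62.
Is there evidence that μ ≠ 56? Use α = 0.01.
One-sample t-test:
H₀: μ = 56
H₁: μ ≠ 56
df = n - 1 = 15
t = (x̄ - μ₀) / (s/√n) = (62.85 - 56) / (12.62/√16) = 2.171
p-value = 0.0464

Since p-value > α = 0.01, we fail to reject H₀.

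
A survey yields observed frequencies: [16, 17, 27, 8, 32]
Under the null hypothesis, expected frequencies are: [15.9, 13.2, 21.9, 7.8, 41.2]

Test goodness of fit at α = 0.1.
Chi-square goodness of fit test:
H₀: observed counts match expected distribution
H₁: observed counts differ from expected distribution
df = k - 1 = 4
χ² = Σ(O - E)²/E
   = (16 - 15.9)²/15.9 + (17 - 13.2)²/13.2 + (27 - 21.9)²/21.9 + (8 - 7.8)²/7.8 + (32 - 41.2)²/41.2
   = 0.001 + 1.094 + 1.188 + 0.005 + 2.054
   = 4.34
p-value = 0.3617

Since p-value > α = 0.1, we fail to reject H₀.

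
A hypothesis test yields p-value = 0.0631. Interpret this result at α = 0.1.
Since p = 0.0631 < α = 0.1, reject H₀.
There is sufficient evidence to reject the null hypothesis; the result is statistically significant at the 0.1 level.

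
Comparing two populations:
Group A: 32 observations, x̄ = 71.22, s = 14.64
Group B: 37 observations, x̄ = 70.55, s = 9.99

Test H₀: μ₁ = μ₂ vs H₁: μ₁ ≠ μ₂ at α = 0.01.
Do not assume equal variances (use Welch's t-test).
Welch's two-sample t-test:
H₀: μ₁ = μ₂
H₁: μ₁ ≠ μ₂
s₁²/n₁ = 14.64²/32 = 6.6978,  s₂²/n₂ = 9.99²/37 = 2.6973
SE = √(s₁²/n₁ + s₂²/n₂) = √(6.6978 + 2.6973) = 3.0651
df (Welch-Satterthwaite) = (s₁²/n₁ + s₂²/n₂)² / [(s₁²/n₁)²/(n₁-1) + (s₂²/n₂)²/(n₂-1)] ≈ 53.52
t = (x̄₁ - x̄₂) / SE = (71.22 - 70.55) / 3.0651 = 0.67 / 3.0651 = 0.219
p-value = 0.8278

Since p-value > α = 0.01, we fail to reject H₀.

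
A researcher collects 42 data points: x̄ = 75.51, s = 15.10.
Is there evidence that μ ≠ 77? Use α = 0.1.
One-sample t-test:
H₀: μ = 77
H₁: μ ≠ 77
df = n - 1 = 41
t = (x̄ - μ₀) / (s/√n) = (75.51 - 77) / (15.10/√42) = -0.639
p-value = 0.5261

Since p-value > α = 0.1, we fail to reject H₀.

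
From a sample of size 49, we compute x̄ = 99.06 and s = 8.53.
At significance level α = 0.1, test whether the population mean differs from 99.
One-sample t-test:
H₀: μ = 99
H₁: μ ≠ 99
df = n - 1 = 48
t = (x̄ - μ₀) / (s/√n) = (99.06 - 99) / (8.53/√49) = 0.049
p-value = 0.9609

Since p-value > α = 0.1, we fail to reject H₀.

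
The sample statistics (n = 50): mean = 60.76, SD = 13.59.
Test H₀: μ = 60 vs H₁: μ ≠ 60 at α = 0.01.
One-sample t-test:
H₀: μ = 60
H₁: μ ≠ 60
df = n - 1 = 49
t = (x̄ - μ₀) / (s/√n) = (60.76 - 60) / (13.59/√50) = 0.395
p-value = 0.6942

Since p-value > α = 0.01, we fail to reject H₀.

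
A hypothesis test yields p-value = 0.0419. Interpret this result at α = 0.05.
Since p = 0.0419 < α = 0.05, reject H₀.
There is sufficient evidence to reject the null hypothesis; the result is statistically significant at the 0.05 level.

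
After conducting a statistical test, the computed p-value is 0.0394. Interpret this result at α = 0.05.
Since p = 0.0394 < α = 0.05, reject H₀.
There is sufficient evidence to reject the null hypothesis; the result is statistically significant at the 0.05 level.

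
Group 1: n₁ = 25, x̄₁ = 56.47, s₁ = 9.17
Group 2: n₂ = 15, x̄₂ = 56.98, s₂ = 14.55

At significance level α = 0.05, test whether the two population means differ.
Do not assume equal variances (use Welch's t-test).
Welch's two-sample t-test:
H₀: μ₁ = μ₂
H₁: μ₁ ≠ μ₂
s₁²/n₁ = 9.17²/25 = 3.3636,  s₂²/n₂ = 14.55²/15 = 14.1135
SE = √(s₁²/n₁ + s₂²/n₂) = √(3.3636 + 14.1135) = 4.1806
df (Welch-Satterthwaite) = (s₁²/n₁ + s₂²/n₂)² / [(s₁²/n₁)²/(n₁-1) + (s₂²/n₂)²/(n₂-1)] ≈ 20.78
t = (x̄₁ - x̄₂) / SE = (56.47 - 56.98) / 4.1806 = -0.51 / 4.1806 = -0.122
p-value = 0.9041

Since p-value > α = 0.05, we fail to reject H₀.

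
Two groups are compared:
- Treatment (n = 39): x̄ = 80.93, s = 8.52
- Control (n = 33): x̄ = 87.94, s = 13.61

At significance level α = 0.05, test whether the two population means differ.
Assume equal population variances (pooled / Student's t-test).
Student's two-sample t-test (equal variances):
H₀: μ₁ = μ₂
H₁: μ₁ ≠ μ₂
df = n₁ + n₂ - 2 = 70
Pooled variance s_p² = [(n₁-1)s₁² + (n₂-1)s₂²] / (n₁ + n₂ - 2) = [(38)(8.52²) + (32)(13.61²)] / 70 = 124.0837
SE = √(s_p²(1/n₁ + 1/n₂)) = √(124.0837 × (1/39 + 1/33)) = 2.6347
t = (x̄₁ - x̄₂) / SE = (80.93 - 87.94) / 2.6347 = -7.01 / 2.6347 = -2.661
p-value = 0.0097

Since p-value < α = 0.05, we reject H₀.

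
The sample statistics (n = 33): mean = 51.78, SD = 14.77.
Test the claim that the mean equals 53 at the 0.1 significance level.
One-sample t-test:
H₀: μ = 53
H₁: μ ≠ 53
df = n - 1 = 32
t = (x̄ - μ₀) / (s/√n) = (51.78 - 53) / (14.77/√33) = -0.475
p-value = 0.6384

Since p-value > α = 0.1, we fail to reject H₀.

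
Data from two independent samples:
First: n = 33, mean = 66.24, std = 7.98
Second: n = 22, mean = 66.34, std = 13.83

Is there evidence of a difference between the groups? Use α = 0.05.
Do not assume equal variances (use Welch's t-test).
Welch's two-sample t-test:
H₀: μ₁ = μ₂
H₁: μ₁ ≠ μ₂
s₁²/n₁ = 7.98²/33 = 1.9297,  s₂²/n₂ = 13.83²/22 = 8.6940
SE = √(s₁²/n₁ + s₂²/n₂) = √(1.9297 + 8.6940) = 3.2594
df (Welch-Satterthwaite) = (s₁²/n₁ + s₂²/n₂)² / [(s₁²/n₁)²/(n₁-1) + (s₂²/n₂)²/(n₂-1)] ≈ 30.37
t = (x̄₁ - x̄₂) / SE = (66.24 - 66.34) / 3.2594 = -0.10 / 3.2594 = -0.031
p-value = 0.9757

Since p-value > α = 0.05, we fail to reject H₀.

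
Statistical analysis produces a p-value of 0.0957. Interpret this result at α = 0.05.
Since p = 0.0957 > α = 0.05, fail to reject H₀.
There is insufficient evidence to reject the null hypothesis; the result is not statistically significant at the 0.05 level.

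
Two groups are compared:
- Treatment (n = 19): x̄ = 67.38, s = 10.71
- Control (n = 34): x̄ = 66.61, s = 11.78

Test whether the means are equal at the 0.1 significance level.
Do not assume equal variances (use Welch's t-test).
Welch's two-sample t-test:
H₀: μ₁ = μ₂
H₁: μ₁ ≠ μ₂
s₁²/n₁ = 10.71²/19 = 6.0371,  s₂²/n₂ = 11.78²/34 = 4.0814
SE = √(s₁²/n₁ + s₂²/n₂) = √(6.0371 + 4.0814) = 3.1810
df (Welch-Satterthwaite) = (s₁²/n₁ + s₂²/n₂)² / [(s₁²/n₁)²/(n₁-1) + (s₂²/n₂)²/(n₂-1)] ≈ 40.47
t = (x̄₁ - x̄₂) / SE = (67.38 - 66.61) / 3.1810 = 0.77 / 3.1810 = 0.242
p-value = 0.8100

Since p-value > α = 0.1, we fail to reject H₀.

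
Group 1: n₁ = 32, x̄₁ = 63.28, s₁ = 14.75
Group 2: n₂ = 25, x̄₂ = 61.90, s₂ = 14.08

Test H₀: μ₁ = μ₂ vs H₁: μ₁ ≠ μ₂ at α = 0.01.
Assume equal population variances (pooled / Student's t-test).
Student's two-sample t-test (equal variances):
H₀: μ₁ = μ₂
H₁: μ₁ ≠ μ₂
df = n₁ + n₂ - 2 = 55
Pooled variance s_p² = [(n₁-1)s₁² + (n₂-1)s₂²] / (n₁ + n₂ - 2) = [(31)(14.75²) + (24)(14.08²)] / 55 = 209.1337
SE = √(s_p²(1/n₁ + 1/n₂)) = √(209.1337 × (1/32 + 1/25)) = 3.8602
t = (x̄₁ - x̄₂) / SE = (63.28 - 61.90) / 3.8602 = 1.38 / 3.8602 = 0.357
p-value = 0.7221

Since p-value > α = 0.01, we fail to reject H₀.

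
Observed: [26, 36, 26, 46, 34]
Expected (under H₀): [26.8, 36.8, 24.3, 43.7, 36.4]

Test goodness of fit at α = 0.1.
Chi-square goodness of fit test:
H₀: observed counts match expected distribution
H₁: observed counts differ from expected distribution
df = k - 1 = 4
χ² = Σ(O - E)²/E
   = (26 - 26.8)²/26.8 + (36 - 36.8)²/36.8 + (26 - 24.3)²/24.3 + (46 - 43.7)²/43.7 + (34 - 36.4)²/36.4
   = 0.024 + 0.017 + 0.119 + 0.121 + 0.158
   = 0.44
p-value = 0.9791

Since p-value > α = 0.1, we fail to reject H₀.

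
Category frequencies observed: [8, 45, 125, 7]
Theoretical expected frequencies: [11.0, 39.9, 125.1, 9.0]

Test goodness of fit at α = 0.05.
Chi-square goodness of fit test:
H₀: observed counts match expected distribution
H₁: observed counts differ from expected distribution
df = k - 1 = 3
χ² = Σ(O - E)²/E
   = (8 - 11.0)²/11.0 + (45 - 39.9)²/39.9 + (125 - 125.1)²/125.1 + (7 - 9.0)²/9.0
   = 0.818 + 0.652 + 0.000 + 0.444
   = 1.91
p-value = 0.5903

Since p-value > α = 0.05, we fail to reject H₀.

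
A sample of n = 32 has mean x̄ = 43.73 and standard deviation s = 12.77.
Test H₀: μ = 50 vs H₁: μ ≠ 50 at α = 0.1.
One-sample t-test:
H₀: μ = 50
H₁: μ ≠ 50
df = n - 1 = 31
t = (x̄ - μ₀) / (s/√n) = (43.73 - 50) / (12.77/√32) = -2.777
p-value = 0.0092

Since p-value < α = 0.1, we reject H₀.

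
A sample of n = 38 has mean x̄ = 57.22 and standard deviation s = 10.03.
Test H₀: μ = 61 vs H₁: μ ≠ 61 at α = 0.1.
One-sample t-test:
H₀: μ = 61
H₁: μ ≠ 61
df = n - 1 = 37
t = (x̄ - μ₀) / (s/√n) = (57.22 - 61) / (10.03/√38) = -2.323
p-value = 0.0258

Since p-value < α = 0.1, we reject H₀.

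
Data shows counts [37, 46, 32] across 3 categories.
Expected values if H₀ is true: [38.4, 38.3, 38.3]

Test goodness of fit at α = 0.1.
Chi-square goodness of fit test:
H₀: observed counts match expected distribution
H₁: observed counts differ from expected distribution
df = k - 1 = 2
χ² = Σ(O - E)²/E
   = (37 - 38.4)²/38.4 + (46 - 38.3)²/38.3 + (32 - 38.3)²/38.3
   = 0.051 + 1.548 + 1.036
   = 2.64
p-value = 0.2678

Since p-value > α = 0.1, we fail to reject H₀.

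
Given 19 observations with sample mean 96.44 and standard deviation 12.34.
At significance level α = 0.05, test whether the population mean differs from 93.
One-sample t-test:
H₀: μ = 93
H₁: μ ≠ 93
df = n - 1 = 18
t = (x̄ - μ₀) / (s/√n) = (96.44 - 93) / (12.34/√19) = 1.215
p-value = 0.2400

Since p-value > α = 0.05, we fail to reject H₀.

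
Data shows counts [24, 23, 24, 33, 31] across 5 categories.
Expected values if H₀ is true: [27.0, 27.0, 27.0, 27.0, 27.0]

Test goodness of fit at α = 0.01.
Chi-square goodness of fit test:
H₀: observed counts match expected distribution
H₁: observed counts differ from expected distribution
df = k - 1 = 4
χ² = Σ(O - E)²/E
   = (24 - 27.0)²/27.0 + (23 - 27.0)²/27.0 + (24 - 27.0)²/27.0 + (33 - 27.0)²/27.0 + (31 - 27.0)²/27.0
   = 0.333 + 0.593 + 0.333 + 1.333 + 0.593
   = 3.19
p-value = 0.5273

Since p-value > α = 0.01, we fail to reject H₀.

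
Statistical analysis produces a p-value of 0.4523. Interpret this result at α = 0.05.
Since p = 0.4523 > α = 0.05, fail to reject H₀.
There is insufficient evidence to reject the null hypothesis; the result is not statistically significant at the 0.05 level.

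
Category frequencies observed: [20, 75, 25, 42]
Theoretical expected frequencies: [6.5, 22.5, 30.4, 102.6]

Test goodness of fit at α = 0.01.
Chi-square goodness of fit test:
H₀: observed counts match expected distribution
H₁: observed counts differ from expected distribution
df = k - 1 = 3
χ² = Σ(O - E)²/E
   = (20 - 6.5)²/6.5 + (75 - 22.5)²/22.5 + (25 - 30.4)²/30.4 + (42 - 102.6)²/102.6
   = 28.038 + 122.500 + 0.959 + 35.793
   = 187.29
p-value < 0.0001

Since p-value < α = 0.01, we reject H₀.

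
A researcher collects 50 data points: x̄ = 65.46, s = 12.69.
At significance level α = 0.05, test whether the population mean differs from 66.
One-sample t-test:
H₀: μ = 66
H₁: μ ≠ 66
df = n - 1 = 49
t = (x̄ - μ₀) / (s/√n) = (65.46 - 66) / (12.69/√50) = -0.301
p-value = 0.7648

Since p-value > α = 0.05, we fail to reject H₀.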